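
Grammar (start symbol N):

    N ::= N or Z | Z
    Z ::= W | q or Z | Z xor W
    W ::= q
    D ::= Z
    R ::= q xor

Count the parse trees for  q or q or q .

4

Parse trees for q or q or q:
  [N [N [Z [W q]]] or [Z q or [Z [W q]]]]
  [N [N [N [Z [W q]]] or [Z [W q]]] or [Z [W q]]]
  [N [N [Z q or [Z [W q]]]] or [Z [W q]]]
  [N [Z q or [Z q or [Z [W q]]]]]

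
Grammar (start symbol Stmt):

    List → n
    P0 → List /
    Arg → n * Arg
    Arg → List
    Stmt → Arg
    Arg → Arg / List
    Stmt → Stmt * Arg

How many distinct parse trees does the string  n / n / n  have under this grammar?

Parse trees for n / n / n:
  [Stmt [Arg [Arg [Arg [List n]] / [List n]] / [List n]]]

1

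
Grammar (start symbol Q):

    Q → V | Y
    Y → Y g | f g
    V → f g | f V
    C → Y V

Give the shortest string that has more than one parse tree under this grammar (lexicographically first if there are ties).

length 2: f g has 2 parse trees

Two derivations of f g:
  Q ⇒ V ⇒ f g
  Q ⇒ Y ⇒ f g

f g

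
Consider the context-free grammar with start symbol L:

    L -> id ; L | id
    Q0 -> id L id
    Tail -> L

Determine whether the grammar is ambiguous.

Only L is reachable from L; ignoring the rest: Right-recursive list with a separator: after each atom, whether the separator follows determines the rule. One parse per string.

Unambiguous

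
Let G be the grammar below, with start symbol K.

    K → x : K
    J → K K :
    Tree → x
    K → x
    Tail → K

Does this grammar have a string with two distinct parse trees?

(J, Tree, Tail are unreachable from K, so their rules don't affect L(K).) Right-recursive list with a separator: after each atom, whether the separator follows determines the rule. One parse per string.

Unambiguous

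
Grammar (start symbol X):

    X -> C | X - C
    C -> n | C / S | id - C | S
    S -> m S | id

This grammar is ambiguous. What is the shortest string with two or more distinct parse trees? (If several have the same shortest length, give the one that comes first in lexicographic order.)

length 1: no string has ≥2 trees
length 2: no string has ≥2 trees
length 3: id - id has 2 parse trees

Two derivations of id - id:
  X ⇒ C ⇒ id - C ⇒ id - S ⇒ id - id
  X ⇒ X - C ⇒ C - C ⇒ S - C ⇒ id - C ⇒ id - S ⇒ id - id

id - id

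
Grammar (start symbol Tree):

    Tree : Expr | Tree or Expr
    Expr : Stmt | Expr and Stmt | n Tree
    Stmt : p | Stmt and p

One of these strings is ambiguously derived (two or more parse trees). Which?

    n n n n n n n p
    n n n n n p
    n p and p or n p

n n n n n n n p: 1 tree
n n n n n p: 1 tree
n p and p or n p: 5 trees

n p and p or n p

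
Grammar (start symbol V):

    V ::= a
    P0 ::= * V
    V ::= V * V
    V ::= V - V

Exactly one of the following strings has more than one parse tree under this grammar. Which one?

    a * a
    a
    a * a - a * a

a * a - a * a

a * a: 1 tree
a: 1 tree
a * a - a * a: 5 trees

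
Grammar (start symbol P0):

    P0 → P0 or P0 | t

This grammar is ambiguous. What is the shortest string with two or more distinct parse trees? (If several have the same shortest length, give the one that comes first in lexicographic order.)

t or t or t

length 1: no string has ≥2 trees
length 3: no string has ≥2 trees
length 5: t or t or t has 2 parse trees

Two derivations of t or t or t:
  P0 ⇒ P0 or P0 ⇒ P0 or P0 or P0 ⇒ t or P0 or P0 ⇒ t or t or P0 ⇒ t or t or t
  P0 ⇒ P0 or P0 ⇒ t or P0 ⇒ t or P0 or P0 ⇒ t or t or P0 ⇒ t or t or t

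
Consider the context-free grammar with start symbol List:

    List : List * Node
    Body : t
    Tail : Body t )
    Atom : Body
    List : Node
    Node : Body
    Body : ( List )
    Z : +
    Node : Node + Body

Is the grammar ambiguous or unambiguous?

Only List, Node, Body are reachable from List; ignoring the rest: List → List * Node | Node  ;  Node → Node + Body | Body  — a left-associative chain with Body at the bottom. Each string factors uniquely by precedence.

Unambiguous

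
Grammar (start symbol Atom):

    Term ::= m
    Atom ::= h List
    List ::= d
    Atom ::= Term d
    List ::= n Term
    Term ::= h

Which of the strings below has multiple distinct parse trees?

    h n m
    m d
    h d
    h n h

h n m: 1 tree
m d: 1 tree
h d: 2 trees
h n h: 1 tree

h d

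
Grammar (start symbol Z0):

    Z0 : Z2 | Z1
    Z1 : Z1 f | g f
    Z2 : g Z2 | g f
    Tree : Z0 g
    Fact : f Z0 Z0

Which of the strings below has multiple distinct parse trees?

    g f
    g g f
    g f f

g f: 2 trees
g g f: 1 tree
g f f: 1 tree

g f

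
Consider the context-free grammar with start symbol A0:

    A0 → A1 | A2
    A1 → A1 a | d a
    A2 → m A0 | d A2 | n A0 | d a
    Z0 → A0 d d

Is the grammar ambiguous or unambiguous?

Ambiguous

Witness: d a

Derivation 1: A0 ⇒ A1 ⇒ d a
Derivation 2: A0 ⇒ A2 ⇒ d a

Two distinct leftmost derivations for the same string.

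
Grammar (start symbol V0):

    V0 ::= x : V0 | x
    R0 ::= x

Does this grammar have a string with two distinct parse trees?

(R0 is unreachable from V0, so its rules don't affect L(V0).) The reachable grammar is A → atom sep A | atom. Each atom is followed by either the separator (recurse) or end-of-string (stop) — no choice point.

Unambiguous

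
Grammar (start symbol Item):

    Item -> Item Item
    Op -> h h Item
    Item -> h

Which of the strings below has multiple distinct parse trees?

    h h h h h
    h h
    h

h h h h h

h h h h h: 14 trees
h h: 1 tree
h: 1 tree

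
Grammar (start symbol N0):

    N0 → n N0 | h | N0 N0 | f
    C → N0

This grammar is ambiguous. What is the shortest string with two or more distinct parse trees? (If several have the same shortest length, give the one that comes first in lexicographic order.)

length 1: no string has ≥2 trees
length 2: no string has ≥2 trees
length 3: f f f has 2 parse trees

Two derivations of f f f:
  N0 ⇒ N0 N0 ⇒ N0 N0 N0 ⇒ f N0 N0 ⇒ f f N0 ⇒ f f f
  N0 ⇒ N0 N0 ⇒ f N0 ⇒ f N0 N0 ⇒ f f N0 ⇒ f f f

f f f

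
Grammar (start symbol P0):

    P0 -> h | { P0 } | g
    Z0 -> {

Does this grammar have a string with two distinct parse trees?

Unambiguous

(Z0 is unreachable from P0, so its rules don't affect L(P0).) L(P0) is { openⁿ atom closeⁿ : n ≥ 0 }. The bracket depth fixes n, and the derivation is forced at every step.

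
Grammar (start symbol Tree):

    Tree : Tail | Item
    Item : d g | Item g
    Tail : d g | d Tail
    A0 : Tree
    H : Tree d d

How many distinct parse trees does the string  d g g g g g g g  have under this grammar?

Parse trees for d g g g g g g g:
  [Tree [Item [Item [Item [Item [Item [Item [Item d g] g] g] g] g] g] g]]

1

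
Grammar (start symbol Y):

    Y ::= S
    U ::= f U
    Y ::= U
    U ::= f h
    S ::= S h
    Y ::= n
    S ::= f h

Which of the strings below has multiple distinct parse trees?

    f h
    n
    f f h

f h: 2 trees
n: 1 tree
f f h: 1 tree

f h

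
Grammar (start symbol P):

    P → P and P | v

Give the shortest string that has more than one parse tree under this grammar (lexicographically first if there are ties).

length 1: no string has ≥2 trees
length 3: no string has ≥2 trees
length 5: v and v and v has 2 parse trees

Two derivations of v and v and v:
  P ⇒ P and P ⇒ P and P and P ⇒ v and P and P ⇒ v and v and P ⇒ v and v and v
  P ⇒ P and P ⇒ v and P ⇒ v and P and P ⇒ v and v and P ⇒ v and v and v

v and v and v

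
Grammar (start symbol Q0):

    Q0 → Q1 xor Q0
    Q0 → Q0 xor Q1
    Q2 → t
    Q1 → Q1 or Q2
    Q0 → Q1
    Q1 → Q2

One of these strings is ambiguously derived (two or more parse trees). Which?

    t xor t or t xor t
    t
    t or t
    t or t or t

t xor t or t xor t

t xor t or t xor t: 4 trees
t: 1 tree
t or t: 1 tree
t or t or t: 1 tree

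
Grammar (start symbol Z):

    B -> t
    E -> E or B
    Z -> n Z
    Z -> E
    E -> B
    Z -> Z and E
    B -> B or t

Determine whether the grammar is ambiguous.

Witness: t or t

Derivation 1: Z ⇒ E ⇒ E or B ⇒ B or B ⇒ t or B ⇒ t or t
Derivation 2: Z ⇒ E ⇒ B ⇒ B or t ⇒ t or t

Two distinct leftmost derivations for the same string.

Ambiguous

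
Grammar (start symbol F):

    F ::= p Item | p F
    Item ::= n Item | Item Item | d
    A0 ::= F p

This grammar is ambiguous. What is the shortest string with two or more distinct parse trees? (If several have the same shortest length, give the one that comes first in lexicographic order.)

length 2: no string has ≥2 trees
length 3: no string has ≥2 trees
length 4: p d d d has 2 parse trees

Two derivations of p d d d:
  F ⇒ p Item ⇒ p Item Item ⇒ p Item Item Item ⇒ p d Item Item ⇒ p d d Item ⇒ p d d d
  F ⇒ p Item ⇒ p Item Item ⇒ p d Item ⇒ p d Item Item ⇒ p d d Item ⇒ p d d d

p d d d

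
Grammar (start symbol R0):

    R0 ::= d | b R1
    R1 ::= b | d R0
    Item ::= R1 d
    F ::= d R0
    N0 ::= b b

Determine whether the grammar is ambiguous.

(Item, F, N0 are unreachable from R0, so their rules don't affect L(R0).) The reachable rules are right-linear with at most one rule per (nonterminal, next-terminal) pair. Each input token forces the next rule, so parsing is deterministic.

Unambiguous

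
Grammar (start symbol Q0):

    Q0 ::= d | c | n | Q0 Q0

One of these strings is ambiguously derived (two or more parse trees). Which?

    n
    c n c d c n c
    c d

c n c d c n c

n: 1 tree
c n c d c n c: 132 trees
c d: 1 tree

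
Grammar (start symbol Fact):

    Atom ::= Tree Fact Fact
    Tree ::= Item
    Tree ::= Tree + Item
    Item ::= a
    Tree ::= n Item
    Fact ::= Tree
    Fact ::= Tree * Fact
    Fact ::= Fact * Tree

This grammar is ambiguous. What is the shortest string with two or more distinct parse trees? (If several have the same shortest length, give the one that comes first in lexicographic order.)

a * a

length 1: no string has ≥2 trees
length 2: no string has ≥2 trees
length 3: a * a has 2 parse trees

Two derivations of a * a:
  Fact ⇒ Tree * Fact ⇒ Item * Fact ⇒ a * Fact ⇒ a * Tree ⇒ a * Item ⇒ a * a
  Fact ⇒ Fact * Tree ⇒ Tree * Tree ⇒ Item * Tree ⇒ a * Tree ⇒ a * Item ⇒ a * a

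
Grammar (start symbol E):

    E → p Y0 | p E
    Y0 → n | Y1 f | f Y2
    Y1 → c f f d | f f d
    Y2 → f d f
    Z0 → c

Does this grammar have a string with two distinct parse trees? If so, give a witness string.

Ambiguous

Witness: p f f d f

Derivation 1: E ⇒ p Y0 ⇒ p Y1 f ⇒ p f f d f
Derivation 2: E ⇒ p Y0 ⇒ p f Y2 ⇒ p f f d f

Two distinct leftmost derivations for the same string.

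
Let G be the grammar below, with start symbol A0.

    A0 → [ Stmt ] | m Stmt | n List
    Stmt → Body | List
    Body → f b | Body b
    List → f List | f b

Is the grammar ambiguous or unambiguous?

Witness: m f b

Derivation 1: A0 ⇒ m Stmt ⇒ m Body ⇒ m f b
Derivation 2: A0 ⇒ m Stmt ⇒ m List ⇒ m f b

Two distinct leftmost derivations for the same string.

Ambiguous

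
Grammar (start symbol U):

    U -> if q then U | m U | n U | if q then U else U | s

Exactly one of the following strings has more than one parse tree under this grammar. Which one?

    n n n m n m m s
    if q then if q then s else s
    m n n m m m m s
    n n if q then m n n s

n n n m n m m s: 1 tree
if q then if q then s else s: 2 trees
m n n m m m m s: 1 tree
n n if q then m n n s: 1 tree

if q then if q then s else s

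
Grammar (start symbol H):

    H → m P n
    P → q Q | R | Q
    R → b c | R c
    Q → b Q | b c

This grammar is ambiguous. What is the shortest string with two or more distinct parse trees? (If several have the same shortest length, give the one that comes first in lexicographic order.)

length 4: m b c n has 2 parse trees

Two derivations of m b c n:
  H ⇒ m P n ⇒ m R n ⇒ m b c n
  H ⇒ m P n ⇒ m Q n ⇒ m b c n

m b c n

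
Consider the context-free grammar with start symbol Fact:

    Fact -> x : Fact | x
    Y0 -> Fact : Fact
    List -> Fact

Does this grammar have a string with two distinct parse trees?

(Y0, List are unreachable from Fact, so their rules don't affect L(Fact).) Right-recursive list with a separator: after each atom, whether the separator follows determines the rule. One parse per string.

Unambiguous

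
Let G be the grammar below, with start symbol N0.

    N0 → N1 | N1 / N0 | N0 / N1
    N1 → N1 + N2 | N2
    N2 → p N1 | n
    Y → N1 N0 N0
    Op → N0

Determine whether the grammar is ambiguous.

Ambiguous

Witness: n / n

Derivation 1: N0 ⇒ N1 / N0 ⇒ N2 / N0 ⇒ n / N0 ⇒ n / N1 ⇒ n / N2 ⇒ n / n
Derivation 2: N0 ⇒ N0 / N1 ⇒ N1 / N1 ⇒ N2 / N1 ⇒ n / N1 ⇒ n / N2 ⇒ n / n

Two distinct leftmost derivations for the same string.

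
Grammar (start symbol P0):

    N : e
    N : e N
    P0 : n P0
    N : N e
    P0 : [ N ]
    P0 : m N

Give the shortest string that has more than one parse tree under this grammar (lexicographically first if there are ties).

m e e

length 2: no string has ≥2 trees
length 3: m e e has 2 parse trees

Two derivations of m e e:
  P0 ⇒ m N ⇒ m e N ⇒ m e e
  P0 ⇒ m N ⇒ m N e ⇒ m e e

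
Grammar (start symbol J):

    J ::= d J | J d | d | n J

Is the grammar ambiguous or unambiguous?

Witness: d d

Derivation 1: J ⇒ d J ⇒ d d
Derivation 2: J ⇒ J d ⇒ d d

Two distinct leftmost derivations for the same string.

Ambiguous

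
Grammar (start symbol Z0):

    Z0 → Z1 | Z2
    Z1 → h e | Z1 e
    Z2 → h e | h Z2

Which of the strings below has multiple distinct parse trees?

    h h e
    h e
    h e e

h h e: 1 tree
h e: 2 trees
h e e: 1 tree

h e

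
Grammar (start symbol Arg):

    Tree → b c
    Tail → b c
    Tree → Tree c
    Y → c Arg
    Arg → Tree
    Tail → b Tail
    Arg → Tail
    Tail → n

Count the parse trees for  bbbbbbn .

Parse trees for bbbbbbn:
  [Arg [Tail b [Tail b [Tail b [Tail b [Tail b [Tail b [Tail n]]]]]]]]

1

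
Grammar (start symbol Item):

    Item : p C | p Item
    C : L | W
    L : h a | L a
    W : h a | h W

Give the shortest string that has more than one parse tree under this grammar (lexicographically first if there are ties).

p h a

length 3: p h a has 2 parse trees

Two derivations of p h a:
  Item ⇒ p C ⇒ p L ⇒ p h a
  Item ⇒ p C ⇒ p W ⇒ p h a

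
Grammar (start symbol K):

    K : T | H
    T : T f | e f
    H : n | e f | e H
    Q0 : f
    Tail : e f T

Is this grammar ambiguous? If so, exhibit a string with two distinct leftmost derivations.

Ambiguous

Witness: e f

Derivation 1: K ⇒ T ⇒ e f
Derivation 2: K ⇒ H ⇒ e f

Two distinct leftmost derivations for the same string.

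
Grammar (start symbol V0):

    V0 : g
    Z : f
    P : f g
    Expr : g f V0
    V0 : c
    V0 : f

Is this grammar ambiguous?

Only V0 is reachable from V0; ignoring the rest: Restricted to the reachable nonterminals, every rule has the form A → t or A → t B, and no two rules for the same A share a first terminal. The grammar encodes a DFA — one run per string.

Unambiguous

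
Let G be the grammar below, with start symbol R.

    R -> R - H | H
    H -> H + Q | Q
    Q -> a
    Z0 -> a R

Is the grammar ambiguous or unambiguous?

(Z0 is unreachable from R, so its rules don't affect L(R).) The grammar is stratified — R handles '-' (left-recursive), H handles '+', Q atoms. Each operator has a fixed associativity and precedence level, so every string has one parse.

Unambiguous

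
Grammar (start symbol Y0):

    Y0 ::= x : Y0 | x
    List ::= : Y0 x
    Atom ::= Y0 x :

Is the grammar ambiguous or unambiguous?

Only Y0 is reachable from Y0; ignoring the rest: The reachable grammar is A → atom sep A | atom. Each atom is followed by either the separator (recurse) or end-of-string (stop) — no choice point.

Unambiguous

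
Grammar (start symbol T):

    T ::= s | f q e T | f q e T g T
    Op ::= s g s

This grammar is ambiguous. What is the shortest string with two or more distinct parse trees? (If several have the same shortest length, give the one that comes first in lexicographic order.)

length 1: no string has ≥2 trees
length 4: no string has ≥2 trees
length 6: no string has ≥2 trees
length 7: no string has ≥2 trees
length 9: f q e f q e s g s has 2 parse trees

Two derivations of f q e f q e s g s:
  T ⇒ f q e T ⇒ f q e f q e T g T ⇒ f q e f q e s g T ⇒ f q e f q e s g s
  T ⇒ f q e T g T ⇒ f q e f q e T g T ⇒ f q e f q e s g T ⇒ f q e f q e s g s

f q e f q e s g s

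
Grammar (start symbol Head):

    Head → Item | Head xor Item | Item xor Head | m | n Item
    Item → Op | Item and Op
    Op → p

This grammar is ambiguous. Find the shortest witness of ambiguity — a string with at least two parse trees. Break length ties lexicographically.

length 1: no string has ≥2 trees
length 2: no string has ≥2 trees
length 3: p xor p has 2 parse trees

Two derivations of p xor p:
  Head ⇒ Head xor Item ⇒ Item xor Item ⇒ Op xor Item ⇒ p xor Item ⇒ p xor Op ⇒ p xor p
  Head ⇒ Item xor Head ⇒ Op xor Head ⇒ p xor Head ⇒ p xor Item ⇒ p xor Op ⇒ p xor p

p xor p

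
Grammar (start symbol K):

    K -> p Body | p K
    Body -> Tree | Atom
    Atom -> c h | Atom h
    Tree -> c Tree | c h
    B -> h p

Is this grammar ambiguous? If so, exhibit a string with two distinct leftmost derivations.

Witness: p c h

Derivation 1: K ⇒ p Body ⇒ p Tree ⇒ p c h
Derivation 2: K ⇒ p Body ⇒ p Atom ⇒ p c h

Two distinct leftmost derivations for the same string.

Ambiguous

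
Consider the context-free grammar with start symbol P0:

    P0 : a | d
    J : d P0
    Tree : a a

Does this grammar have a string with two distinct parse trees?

(J, Tree are unreachable from P0, so their rules don't affect L(P0).) The reachable rules are right-linear with at most one rule per (nonterminal, next-terminal) pair. Each input token forces the next rule, so parsing is deterministic.

Unambiguous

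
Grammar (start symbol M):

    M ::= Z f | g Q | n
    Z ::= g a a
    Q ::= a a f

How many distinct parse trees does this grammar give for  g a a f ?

Parse trees for g a a f:
  [M [Z g a a] f]
  [M g [Q a a f]]

2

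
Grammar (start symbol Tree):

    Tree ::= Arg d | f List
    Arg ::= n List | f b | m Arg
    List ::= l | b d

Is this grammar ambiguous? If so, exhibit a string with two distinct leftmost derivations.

Ambiguous

Witness: f b d

Derivation 1: Tree ⇒ Arg d ⇒ f b d
Derivation 2: Tree ⇒ f List ⇒ f b d

Two distinct leftmost derivations for the same string.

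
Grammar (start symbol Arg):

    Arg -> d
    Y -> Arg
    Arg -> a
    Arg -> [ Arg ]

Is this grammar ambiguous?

Unambiguous

Only Arg is reachable from Arg; ignoring the rest: L(Arg) is { openⁿ atom closeⁿ : n ≥ 0 }. The bracket depth fixes n, and the derivation is forced at every step.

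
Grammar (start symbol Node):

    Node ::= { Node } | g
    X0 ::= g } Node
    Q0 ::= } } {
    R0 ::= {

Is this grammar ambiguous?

(X0, Q0, R0 are unreachable from Node, so their rules don't affect L(Node).) Each string is a nest of matched brackets around a single atom. An opening bracket forces the recursive rule; an atom forces the base rule.

Unambiguous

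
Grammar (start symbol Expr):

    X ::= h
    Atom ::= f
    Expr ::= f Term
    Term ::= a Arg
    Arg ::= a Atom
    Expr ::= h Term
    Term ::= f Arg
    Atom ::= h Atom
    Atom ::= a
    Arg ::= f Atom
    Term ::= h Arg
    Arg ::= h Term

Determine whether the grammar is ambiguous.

(X is unreachable from Expr, so its rules don't affect L(Expr).) Restricted to the reachable nonterminals, every rule has the form A → t or A → t B, and no two rules for the same A share a first terminal. The grammar encodes a DFA — one run per string.

Unambiguous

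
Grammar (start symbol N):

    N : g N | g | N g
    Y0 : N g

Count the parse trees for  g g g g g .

16

Parse trees for g g g g g (showing first 6 of 16):
  [N g [N g [N g [N g [N g]]]]]
  [N g [N g [N g [N [N g] g]]]]
  [N g [N g [N [N g [N g]] g]]]
  [N g [N g [N [N [N g] g] g]]]
  [N g [N [N g [N g [N g]]] g]]
  [N g [N [N g [N [N g] g]] g]]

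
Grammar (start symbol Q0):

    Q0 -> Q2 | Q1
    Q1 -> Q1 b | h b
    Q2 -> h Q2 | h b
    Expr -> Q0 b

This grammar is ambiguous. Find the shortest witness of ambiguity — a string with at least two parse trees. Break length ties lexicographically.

h b

length 2: h b has 2 parse trees

Two derivations of h b:
  Q0 ⇒ Q2 ⇒ h b
  Q0 ⇒ Q1 ⇒ h b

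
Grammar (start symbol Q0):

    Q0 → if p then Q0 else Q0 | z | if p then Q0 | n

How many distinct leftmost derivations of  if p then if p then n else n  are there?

2

Parse trees for if p then if p then n else n:
  [Q0 if p then [Q0 if p then [Q0 n]] else [Q0 n]]
  [Q0 if p then [Q0 if p then [Q0 n] else [Q0 n]]]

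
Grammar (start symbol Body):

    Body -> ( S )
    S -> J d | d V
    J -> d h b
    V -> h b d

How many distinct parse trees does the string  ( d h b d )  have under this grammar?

2

Parse trees for ( d h b d ):
  [Body ( [S [J d h b] d] )]
  [Body ( [S d [V h b d]] )]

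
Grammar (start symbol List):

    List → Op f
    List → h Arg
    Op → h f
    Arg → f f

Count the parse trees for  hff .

2

Parse trees for hff:
  [List [Op h f] f]
  [List h [Arg f f]]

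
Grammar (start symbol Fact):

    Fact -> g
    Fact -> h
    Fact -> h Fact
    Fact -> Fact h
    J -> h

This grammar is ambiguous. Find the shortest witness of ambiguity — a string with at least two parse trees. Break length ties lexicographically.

length 1: no string has ≥2 trees
length 2: h h has 2 parse trees

Two derivations of h h:
  Fact ⇒ h Fact ⇒ h h
  Fact ⇒ Fact h ⇒ h h

h h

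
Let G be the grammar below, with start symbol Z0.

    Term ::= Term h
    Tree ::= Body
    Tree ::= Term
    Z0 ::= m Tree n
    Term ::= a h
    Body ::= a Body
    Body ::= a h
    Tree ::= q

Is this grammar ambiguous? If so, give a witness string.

Witness: m a h n

Derivation 1: Z0 ⇒ m Tree n ⇒ m Body n ⇒ m a h n
Derivation 2: Z0 ⇒ m Tree n ⇒ m Term n ⇒ m a h n

Two distinct leftmost derivations for the same string.

Ambiguous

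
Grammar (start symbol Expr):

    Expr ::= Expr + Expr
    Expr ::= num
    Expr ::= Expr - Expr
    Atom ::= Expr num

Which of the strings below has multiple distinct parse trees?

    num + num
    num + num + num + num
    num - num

num + num: 1 tree
num + num + num + num: 5 trees
num - num: 1 tree

num + num + num + num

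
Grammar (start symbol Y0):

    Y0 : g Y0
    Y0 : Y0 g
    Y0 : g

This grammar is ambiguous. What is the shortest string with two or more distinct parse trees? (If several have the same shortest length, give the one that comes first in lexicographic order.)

length 1: no string has ≥2 trees
length 2: g g has 2 parse trees

Two derivations of g g:
  Y0 ⇒ g Y0 ⇒ g g
  Y0 ⇒ Y0 g ⇒ g g

g g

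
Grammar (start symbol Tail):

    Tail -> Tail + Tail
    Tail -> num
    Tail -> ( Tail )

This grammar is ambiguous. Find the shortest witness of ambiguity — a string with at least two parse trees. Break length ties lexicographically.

num + num + num

length 1: no string has ≥2 trees
length 3: no string has ≥2 trees
length 5: num + num + num has 2 parse trees

Two derivations of num + num + num:
  Tail ⇒ Tail + Tail ⇒ Tail + Tail + Tail ⇒ num + Tail + Tail ⇒ num + num + Tail ⇒ num + num + num
  Tail ⇒ Tail + Tail ⇒ num + Tail ⇒ num + Tail + Tail ⇒ num + num + Tail ⇒ num + num + num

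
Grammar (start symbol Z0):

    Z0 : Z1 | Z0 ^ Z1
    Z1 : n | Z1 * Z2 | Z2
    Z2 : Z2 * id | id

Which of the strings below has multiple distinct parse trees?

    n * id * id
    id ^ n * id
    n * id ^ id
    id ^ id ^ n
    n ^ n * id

n * id * id

n * id * id: 2 trees
id ^ n * id: 1 tree
n * id ^ id: 1 tree
id ^ id ^ n: 1 tree
n ^ n * id: 1 tree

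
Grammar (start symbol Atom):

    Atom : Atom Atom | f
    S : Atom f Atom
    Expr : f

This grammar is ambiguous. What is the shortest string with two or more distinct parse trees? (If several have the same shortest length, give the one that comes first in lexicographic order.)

length 1: no string has ≥2 trees
length 2: no string has ≥2 trees
length 3: f f f has 2 parse trees

Two derivations of f f f:
  Atom ⇒ Atom Atom ⇒ Atom Atom Atom ⇒ f Atom Atom ⇒ f f Atom ⇒ f f f
  Atom ⇒ Atom Atom ⇒ f Atom ⇒ f Atom Atom ⇒ f f Atom ⇒ f f f

f f f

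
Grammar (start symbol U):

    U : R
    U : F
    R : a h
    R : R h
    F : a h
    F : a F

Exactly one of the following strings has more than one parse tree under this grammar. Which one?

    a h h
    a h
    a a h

a h h: 1 tree
a h: 2 trees
a a h: 1 tree

a h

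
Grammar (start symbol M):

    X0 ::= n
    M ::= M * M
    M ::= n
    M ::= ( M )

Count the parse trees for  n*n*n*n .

5

Parse trees for n*n*n*n:
  [M [M n] * [M [M n] * [M [M n] * [M n]]]]
  [M [M n] * [M [M [M n] * [M n]] * [M n]]]
  [M [M [M n] * [M n]] * [M [M n] * [M n]]]
  [M [M [M n] * [M [M n] * [M n]]] * [M n]]
  [M [M [M [M n] * [M n]] * [M n]] * [M n]]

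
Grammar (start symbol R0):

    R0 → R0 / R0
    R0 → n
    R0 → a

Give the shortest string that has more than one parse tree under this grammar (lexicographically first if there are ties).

length 1: no string has ≥2 trees
length 3: no string has ≥2 trees
length 5: a / a / a has 2 parse trees

Two derivations of a / a / a:
  R0 ⇒ R0 / R0 ⇒ R0 / R0 / R0 ⇒ a / R0 / R0 ⇒ a / a / R0 ⇒ a / a / a
  R0 ⇒ R0 / R0 ⇒ a / R0 ⇒ a / R0 / R0 ⇒ a / a / R0 ⇒ a / a / a

a / a / a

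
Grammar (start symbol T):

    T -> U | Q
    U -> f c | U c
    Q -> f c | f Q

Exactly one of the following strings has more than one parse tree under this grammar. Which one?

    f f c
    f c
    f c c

f f c: 1 tree
f c: 2 trees
f c c: 1 tree

f c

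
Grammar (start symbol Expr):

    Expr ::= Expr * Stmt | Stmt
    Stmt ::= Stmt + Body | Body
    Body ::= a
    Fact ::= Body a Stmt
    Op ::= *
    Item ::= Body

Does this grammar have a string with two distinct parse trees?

(Fact, Op, Item are unreachable from Expr, so their rules don't affect L(Expr).) Expr → Expr * Stmt | Stmt  ;  Stmt → Stmt + Body | Body  — a left-associative chain with Body at the bottom. Each string factors uniquely by precedence.

Unambiguous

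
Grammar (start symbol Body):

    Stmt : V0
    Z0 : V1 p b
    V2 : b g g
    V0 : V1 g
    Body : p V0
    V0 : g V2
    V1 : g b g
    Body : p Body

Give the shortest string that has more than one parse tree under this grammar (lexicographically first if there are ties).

p g b g g

length 5: p g b g g has 2 parse trees

Two derivations of p g b g g:
  Body ⇒ p V0 ⇒ p V1 g ⇒ p g b g g
  Body ⇒ p V0 ⇒ p g V2 ⇒ p g b g g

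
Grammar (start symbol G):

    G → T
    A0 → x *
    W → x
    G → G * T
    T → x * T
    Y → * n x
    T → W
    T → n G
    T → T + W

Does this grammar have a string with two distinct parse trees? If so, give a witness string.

Witness: x * x

Derivation 1: G ⇒ T ⇒ x * T ⇒ x * W ⇒ x * x
Derivation 2: G ⇒ G * T ⇒ T * T ⇒ W * T ⇒ x * T ⇒ x * W ⇒ x * x

Two distinct leftmost derivations for the same string.

Ambiguous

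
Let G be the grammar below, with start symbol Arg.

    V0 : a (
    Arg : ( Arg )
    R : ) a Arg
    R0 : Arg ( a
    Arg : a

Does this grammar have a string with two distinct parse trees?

Unambiguous

(R0, V0, R are unreachable from Arg, so their rules don't affect L(Arg).) Each string is a nest of matched brackets around a single atom. An opening bracket forces the recursive rule; an atom forces the base rule.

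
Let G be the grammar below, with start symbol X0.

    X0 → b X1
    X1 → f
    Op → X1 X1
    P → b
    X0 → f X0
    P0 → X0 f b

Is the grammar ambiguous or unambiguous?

Unambiguous

Only X0, X1 are reachable from X0; ignoring the rest: The reachable rules are right-linear with at most one rule per (nonterminal, next-terminal) pair. Each input token forces the next rule, so parsing is deterministic.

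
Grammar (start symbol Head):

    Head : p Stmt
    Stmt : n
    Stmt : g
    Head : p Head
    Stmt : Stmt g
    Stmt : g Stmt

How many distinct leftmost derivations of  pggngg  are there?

Parse trees for pggngg:
  [Head p [Stmt [Stmt [Stmt g [Stmt g [Stmt n]]] g] g]]
  [Head p [Stmt [Stmt g [Stmt [Stmt g [Stmt n]] g]] g]]
  [Head p [Stmt [Stmt g [Stmt g [Stmt [Stmt n] g]]] g]]
  [Head p [Stmt g [Stmt [Stmt [Stmt g [Stmt n]] g] g]]]
  [Head p [Stmt g [Stmt [Stmt g [Stmt [Stmt n] g]] g]]]
  [Head p [Stmt g [Stmt g [Stmt [Stmt [Stmt n] g] g]]]]

6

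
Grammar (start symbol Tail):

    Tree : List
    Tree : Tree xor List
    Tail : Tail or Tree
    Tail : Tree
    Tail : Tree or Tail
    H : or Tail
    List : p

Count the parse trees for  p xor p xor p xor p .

Parse trees for p xor p xor p xor p:
  [Tail [Tree [Tree [Tree [Tree [List p]] xor [List p]] xor [List p]] xor [List p]]]

1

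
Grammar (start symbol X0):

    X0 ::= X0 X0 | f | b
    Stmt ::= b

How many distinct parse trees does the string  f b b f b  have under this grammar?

14

Parse trees for f b b f b (showing first 6 of 14):
  [X0 [X0 f] [X0 [X0 b] [X0 [X0 b] [X0 [X0 f] [X0 b]]]]]
  [X0 [X0 f] [X0 [X0 b] [X0 [X0 [X0 b] [X0 f]] [X0 b]]]]
  [X0 [X0 f] [X0 [X0 [X0 b] [X0 b]] [X0 [X0 f] [X0 b]]]]
  [X0 [X0 f] [X0 [X0 [X0 b] [X0 [X0 b] [X0 f]]] [X0 b]]]
  [X0 [X0 f] [X0 [X0 [X0 [X0 b] [X0 b]] [X0 f]] [X0 b]]]
  [X0 [X0 [X0 f] [X0 b]] [X0 [X0 b] [X0 [X0 f] [X0 b]]]]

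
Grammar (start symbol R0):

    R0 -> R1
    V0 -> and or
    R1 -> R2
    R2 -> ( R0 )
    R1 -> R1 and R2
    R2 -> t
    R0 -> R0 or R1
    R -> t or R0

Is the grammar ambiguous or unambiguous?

Unambiguous

(R, V0 are unreachable from R0, so their rules don't affect L(R0).) The grammar is stratified — R0 handles 'or' (left-recursive), R1 handles 'and', R2 atoms. Each operator has a fixed associativity and precedence level, so every string has one parse.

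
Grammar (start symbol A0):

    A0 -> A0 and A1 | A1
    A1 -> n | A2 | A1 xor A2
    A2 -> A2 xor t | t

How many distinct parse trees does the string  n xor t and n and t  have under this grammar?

1

Parse trees for n xor t and n and t:
  [A0 [A0 [A0 [A1 [A1 n] xor [A2 t]]] and [A1 n]] and [A1 [A2 t]]]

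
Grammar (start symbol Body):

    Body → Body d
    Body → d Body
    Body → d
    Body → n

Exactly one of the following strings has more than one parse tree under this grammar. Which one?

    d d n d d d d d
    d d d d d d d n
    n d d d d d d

d d n d d d d d: 21 trees
d d d d d d d n: 1 tree
n d d d d d d: 1 tree

d d n d d d d d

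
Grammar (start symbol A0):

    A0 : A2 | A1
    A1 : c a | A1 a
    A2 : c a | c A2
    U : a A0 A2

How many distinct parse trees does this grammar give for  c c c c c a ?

Parse trees for c c c c c a:
  [A0 [A2 c [A2 c [A2 c [A2 c [A2 c a]]]]]]

1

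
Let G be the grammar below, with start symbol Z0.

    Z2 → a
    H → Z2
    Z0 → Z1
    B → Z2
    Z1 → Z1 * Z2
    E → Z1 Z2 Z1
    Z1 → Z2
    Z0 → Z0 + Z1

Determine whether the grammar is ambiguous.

Only Z0, Z1, Z2 are reachable from Z0; ignoring the rest: The grammar is stratified — Z0 handles '+' (left-recursive), Z1 handles '*', Z2 atoms. Each operator has a fixed associativity and precedence level, so every string has one parse.

Unambiguous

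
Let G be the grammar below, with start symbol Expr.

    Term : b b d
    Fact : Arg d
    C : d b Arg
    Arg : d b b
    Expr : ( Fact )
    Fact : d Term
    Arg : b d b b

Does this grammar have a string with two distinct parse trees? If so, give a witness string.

Ambiguous

Witness: ( d b b d )

Derivation 1: Expr ⇒ ( Fact ) ⇒ ( Arg d ) ⇒ ( d b b d )
Derivation 2: Expr ⇒ ( Fact ) ⇒ ( d Term ) ⇒ ( d b b d )

Two distinct leftmost derivations for the same string.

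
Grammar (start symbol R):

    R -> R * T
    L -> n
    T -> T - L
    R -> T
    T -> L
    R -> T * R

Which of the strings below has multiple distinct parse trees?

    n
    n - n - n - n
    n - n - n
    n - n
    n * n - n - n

n: 1 tree
n - n - n - n: 1 tree
n - n - n: 1 tree
n - n: 1 tree
n * n - n - n: 2 trees

n * n - n - n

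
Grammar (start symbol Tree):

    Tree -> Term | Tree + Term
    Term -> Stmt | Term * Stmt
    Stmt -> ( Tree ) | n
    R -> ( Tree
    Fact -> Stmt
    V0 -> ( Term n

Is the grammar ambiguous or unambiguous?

Unambiguous

Only Tree, Term, Stmt are reachable from Tree; ignoring the rest: The grammar is stratified — Tree handles '+' (left-recursive), Term handles '*', Stmt atoms. Each operator has a fixed associativity and precedence level, so every string has one parse.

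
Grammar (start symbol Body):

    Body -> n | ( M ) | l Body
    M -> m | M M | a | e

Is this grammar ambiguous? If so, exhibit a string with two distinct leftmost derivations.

Ambiguous

Witness: ( a a a )

Derivation 1: Body ⇒ ( M ) ⇒ ( M M ) ⇒ ( M M M ) ⇒ ( a M M ) ⇒ ( a a M ) ⇒ ( a a a )
Derivation 2: Body ⇒ ( M ) ⇒ ( M M ) ⇒ ( a M ) ⇒ ( a M M ) ⇒ ( a a M ) ⇒ ( a a a )

Two distinct leftmost derivations for the same string.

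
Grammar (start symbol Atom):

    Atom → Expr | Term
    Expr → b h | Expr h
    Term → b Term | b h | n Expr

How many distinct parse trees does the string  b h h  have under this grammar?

Parse trees for b h h:
  [Atom [Expr [Expr b h] h]]

1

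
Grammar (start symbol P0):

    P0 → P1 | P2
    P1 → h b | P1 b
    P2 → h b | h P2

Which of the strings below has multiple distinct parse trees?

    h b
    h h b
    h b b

h b: 2 trees
h h b: 1 tree
h b b: 1 tree

h b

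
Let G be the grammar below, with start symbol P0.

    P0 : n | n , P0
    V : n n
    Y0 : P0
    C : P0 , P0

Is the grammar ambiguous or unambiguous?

Unambiguous

(V, Y0, C are unreachable from P0, so their rules don't affect L(P0).) The reachable grammar is A → atom sep A | atom. Each atom is followed by either the separator (recurse) or end-of-string (stop) — no choice point.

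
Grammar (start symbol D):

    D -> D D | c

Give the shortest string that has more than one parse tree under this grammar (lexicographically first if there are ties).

c c c

length 1: no string has ≥2 trees
length 2: no string has ≥2 trees
length 3: c c c has 2 parse trees

Two derivations of c c c:
  D ⇒ D D ⇒ D D D ⇒ c D D ⇒ c c D ⇒ c c c
  D ⇒ D D ⇒ c D ⇒ c D D ⇒ c c D ⇒ c c c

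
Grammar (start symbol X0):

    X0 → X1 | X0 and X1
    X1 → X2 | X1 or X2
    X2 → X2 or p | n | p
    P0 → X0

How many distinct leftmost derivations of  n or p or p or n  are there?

Parse trees for n or p or p or n:
  [X0 [X1 [X1 [X2 [X2 [X2 n] or p] or p]] or [X2 n]]]
  [X0 [X1 [X1 [X1 [X2 n]] or [X2 [X2 p] or p]] or [X2 n]]]
  [X0 [X1 [X1 [X1 [X2 [X2 n] or p]] or [X2 p]] or [X2 n]]]
  [X0 [X1 [X1 [X1 [X1 [X2 n]] or [X2 p]] or [X2 p]] or [X2 n]]]

4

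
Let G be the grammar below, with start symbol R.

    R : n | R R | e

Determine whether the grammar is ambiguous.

Witness: e e e

Derivation 1: R ⇒ R R ⇒ R R R ⇒ e R R ⇒ e e R ⇒ e e e
Derivation 2: R ⇒ R R ⇒ e R ⇒ e R R ⇒ e e R ⇒ e e e

Two distinct leftmost derivations for the same string.

Ambiguous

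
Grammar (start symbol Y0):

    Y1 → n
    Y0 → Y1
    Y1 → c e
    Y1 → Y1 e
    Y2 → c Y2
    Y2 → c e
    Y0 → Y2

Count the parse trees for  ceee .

1

Parse trees for ceee:
  [Y0 [Y1 [Y1 [Y1 c e] e] e]]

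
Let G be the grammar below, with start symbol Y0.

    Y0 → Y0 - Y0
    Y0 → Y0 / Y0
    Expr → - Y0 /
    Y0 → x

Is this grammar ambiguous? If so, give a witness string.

Witness: x - x - x

Derivation 1: Y0 ⇒ Y0 - Y0 ⇒ Y0 - Y0 - Y0 ⇒ x - Y0 - Y0 ⇒ x - x - Y0 ⇒ x - x - x
Derivation 2: Y0 ⇒ Y0 - Y0 ⇒ x - Y0 ⇒ x - Y0 - Y0 ⇒ x - x - Y0 ⇒ x - x - x

Two distinct leftmost derivations for the same string.

Ambiguous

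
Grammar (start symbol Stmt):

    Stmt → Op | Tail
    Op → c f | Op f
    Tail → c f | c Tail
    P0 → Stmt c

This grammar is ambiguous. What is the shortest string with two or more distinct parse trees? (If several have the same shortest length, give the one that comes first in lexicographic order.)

c f

length 2: c f has 2 parse trees

Two derivations of c f:
  Stmt ⇒ Op ⇒ c f
  Stmt ⇒ Tail ⇒ c f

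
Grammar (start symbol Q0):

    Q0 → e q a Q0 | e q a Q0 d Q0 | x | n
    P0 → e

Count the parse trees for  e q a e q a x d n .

Parse trees for e q a e q a x d n:
  [Q0 e q a [Q0 e q a [Q0 x] d [Q0 n]]]
  [Q0 e q a [Q0 e q a [Q0 x]] d [Q0 n]]

2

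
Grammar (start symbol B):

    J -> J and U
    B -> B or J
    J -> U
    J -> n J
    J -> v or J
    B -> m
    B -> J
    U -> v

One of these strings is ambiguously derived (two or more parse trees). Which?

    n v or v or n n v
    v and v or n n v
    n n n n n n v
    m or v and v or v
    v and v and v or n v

n v or v or n n v

n v or v or n n v: 4 trees
v and v or n n v: 1 tree
n n n n n n v: 1 tree
m or v and v or v: 1 tree
v and v and v or n v: 1 tree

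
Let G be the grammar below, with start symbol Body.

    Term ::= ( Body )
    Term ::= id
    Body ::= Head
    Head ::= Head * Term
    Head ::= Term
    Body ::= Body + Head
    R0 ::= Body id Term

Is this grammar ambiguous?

Unambiguous

(R0 is unreachable from Body, so its rules don't affect L(Body).) This is a standard precedence ladder (Body over Head over Term), with each level left-recursive on its own operator ('+' at Body, '*' at Head). That structure is LR(1), hence unambiguous.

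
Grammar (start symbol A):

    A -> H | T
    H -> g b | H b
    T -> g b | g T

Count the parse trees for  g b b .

1

Parse trees for g b b:
  [A [H [H g b] b]]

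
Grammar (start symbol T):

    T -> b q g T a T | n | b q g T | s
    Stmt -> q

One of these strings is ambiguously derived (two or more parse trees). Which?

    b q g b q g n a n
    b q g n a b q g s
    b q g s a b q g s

b q g b q g n a n: 2 trees
b q g n a b q g s: 1 tree
b q g s a b q g s: 1 tree

b q g b q g n a n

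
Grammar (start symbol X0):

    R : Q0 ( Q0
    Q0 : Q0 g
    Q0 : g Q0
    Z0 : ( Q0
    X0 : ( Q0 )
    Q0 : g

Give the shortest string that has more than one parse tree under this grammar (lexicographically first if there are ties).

( g g )

length 3: no string has ≥2 trees
length 4: ( g g ) has 2 parse trees

Two derivations of ( g g ):
  X0 ⇒ ( Q0 ) ⇒ ( Q0 g ) ⇒ ( g g )
  X0 ⇒ ( Q0 ) ⇒ ( g Q0 ) ⇒ ( g g )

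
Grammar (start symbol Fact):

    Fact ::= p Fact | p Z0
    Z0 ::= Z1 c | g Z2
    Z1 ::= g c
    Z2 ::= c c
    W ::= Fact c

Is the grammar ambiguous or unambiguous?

Ambiguous

Witness: p g c c

Derivation 1: Fact ⇒ p Z0 ⇒ p Z1 c ⇒ p g c c
Derivation 2: Fact ⇒ p Z0 ⇒ p g Z2 ⇒ p g c c

Two distinct leftmost derivations for the same string.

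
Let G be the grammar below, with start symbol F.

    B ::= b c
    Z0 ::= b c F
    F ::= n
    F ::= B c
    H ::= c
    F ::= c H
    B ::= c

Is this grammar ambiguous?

Witness: c c

Derivation 1: F ⇒ B c ⇒ c c
Derivation 2: F ⇒ c H ⇒ c c

Two distinct leftmost derivations for the same string.

Ambiguous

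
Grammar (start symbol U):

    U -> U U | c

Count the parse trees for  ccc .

2

Parse trees for ccc:
  [U [U c] [U [U c] [U c]]]
  [U [U [U c] [U c]] [U c]]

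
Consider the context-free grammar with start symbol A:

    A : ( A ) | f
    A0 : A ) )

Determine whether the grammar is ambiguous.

Only A is reachable from A; ignoring the rest: Each string is a nest of matched brackets around a single atom. An opening bracket forces the recursive rule; an atom forces the base rule.

Unambiguous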